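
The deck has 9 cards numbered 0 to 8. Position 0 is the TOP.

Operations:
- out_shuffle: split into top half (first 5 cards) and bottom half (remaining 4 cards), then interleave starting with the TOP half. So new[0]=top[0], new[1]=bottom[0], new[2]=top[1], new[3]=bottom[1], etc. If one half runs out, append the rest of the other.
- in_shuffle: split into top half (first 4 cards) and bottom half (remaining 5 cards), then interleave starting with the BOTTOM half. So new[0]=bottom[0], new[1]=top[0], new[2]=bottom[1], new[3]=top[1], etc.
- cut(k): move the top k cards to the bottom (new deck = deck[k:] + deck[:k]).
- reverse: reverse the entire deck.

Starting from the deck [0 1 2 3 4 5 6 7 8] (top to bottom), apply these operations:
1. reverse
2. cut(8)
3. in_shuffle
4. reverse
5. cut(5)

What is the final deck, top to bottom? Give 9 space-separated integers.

After op 1 (reverse): [8 7 6 5 4 3 2 1 0]
After op 2 (cut(8)): [0 8 7 6 5 4 3 2 1]
After op 3 (in_shuffle): [5 0 4 8 3 7 2 6 1]
After op 4 (reverse): [1 6 2 7 3 8 4 0 5]
After op 5 (cut(5)): [8 4 0 5 1 6 2 7 3]

Answer: 8 4 0 5 1 6 2 7 3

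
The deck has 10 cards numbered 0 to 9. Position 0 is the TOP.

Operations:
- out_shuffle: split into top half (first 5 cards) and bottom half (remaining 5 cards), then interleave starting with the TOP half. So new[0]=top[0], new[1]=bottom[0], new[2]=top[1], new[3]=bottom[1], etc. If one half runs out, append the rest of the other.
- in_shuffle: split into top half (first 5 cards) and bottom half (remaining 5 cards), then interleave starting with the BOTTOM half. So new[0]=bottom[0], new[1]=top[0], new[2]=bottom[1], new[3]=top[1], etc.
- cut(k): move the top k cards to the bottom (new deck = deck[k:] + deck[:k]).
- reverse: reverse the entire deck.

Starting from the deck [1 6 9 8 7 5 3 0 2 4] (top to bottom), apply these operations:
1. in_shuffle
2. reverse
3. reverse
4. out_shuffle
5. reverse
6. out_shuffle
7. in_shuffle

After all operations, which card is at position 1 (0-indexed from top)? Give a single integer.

Answer: 7

Derivation:
After op 1 (in_shuffle): [5 1 3 6 0 9 2 8 4 7]
After op 2 (reverse): [7 4 8 2 9 0 6 3 1 5]
After op 3 (reverse): [5 1 3 6 0 9 2 8 4 7]
After op 4 (out_shuffle): [5 9 1 2 3 8 6 4 0 7]
After op 5 (reverse): [7 0 4 6 8 3 2 1 9 5]
After op 6 (out_shuffle): [7 3 0 2 4 1 6 9 8 5]
After op 7 (in_shuffle): [1 7 6 3 9 0 8 2 5 4]
Position 1: card 7.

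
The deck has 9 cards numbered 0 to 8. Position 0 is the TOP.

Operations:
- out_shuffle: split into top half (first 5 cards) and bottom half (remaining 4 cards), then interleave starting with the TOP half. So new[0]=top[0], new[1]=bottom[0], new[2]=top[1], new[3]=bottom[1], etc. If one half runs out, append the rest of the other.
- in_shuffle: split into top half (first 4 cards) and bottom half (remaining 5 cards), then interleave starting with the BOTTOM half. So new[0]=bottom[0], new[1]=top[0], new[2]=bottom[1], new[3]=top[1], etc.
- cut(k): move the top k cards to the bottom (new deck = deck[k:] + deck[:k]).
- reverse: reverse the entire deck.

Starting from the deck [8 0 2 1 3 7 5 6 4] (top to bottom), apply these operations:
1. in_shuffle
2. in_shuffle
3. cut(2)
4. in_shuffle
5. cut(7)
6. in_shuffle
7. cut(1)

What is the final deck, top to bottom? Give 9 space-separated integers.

Answer: 7 8 3 4 1 6 2 5 0

Derivation:
After op 1 (in_shuffle): [3 8 7 0 5 2 6 1 4]
After op 2 (in_shuffle): [5 3 2 8 6 7 1 0 4]
After op 3 (cut(2)): [2 8 6 7 1 0 4 5 3]
After op 4 (in_shuffle): [1 2 0 8 4 6 5 7 3]
After op 5 (cut(7)): [7 3 1 2 0 8 4 6 5]
After op 6 (in_shuffle): [0 7 8 3 4 1 6 2 5]
After op 7 (cut(1)): [7 8 3 4 1 6 2 5 0]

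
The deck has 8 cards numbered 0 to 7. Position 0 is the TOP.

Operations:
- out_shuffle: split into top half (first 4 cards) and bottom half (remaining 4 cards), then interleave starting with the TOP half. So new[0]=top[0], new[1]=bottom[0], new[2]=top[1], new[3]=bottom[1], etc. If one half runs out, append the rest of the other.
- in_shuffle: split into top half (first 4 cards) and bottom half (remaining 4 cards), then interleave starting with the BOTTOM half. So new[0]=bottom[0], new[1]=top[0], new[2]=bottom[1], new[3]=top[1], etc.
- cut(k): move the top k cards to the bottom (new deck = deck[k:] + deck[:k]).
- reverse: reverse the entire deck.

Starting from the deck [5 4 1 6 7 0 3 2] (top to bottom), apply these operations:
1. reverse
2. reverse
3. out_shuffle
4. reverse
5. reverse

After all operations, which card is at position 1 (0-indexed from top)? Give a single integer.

Answer: 7

Derivation:
After op 1 (reverse): [2 3 0 7 6 1 4 5]
After op 2 (reverse): [5 4 1 6 7 0 3 2]
After op 3 (out_shuffle): [5 7 4 0 1 3 6 2]
After op 4 (reverse): [2 6 3 1 0 4 7 5]
After op 5 (reverse): [5 7 4 0 1 3 6 2]
Position 1: card 7.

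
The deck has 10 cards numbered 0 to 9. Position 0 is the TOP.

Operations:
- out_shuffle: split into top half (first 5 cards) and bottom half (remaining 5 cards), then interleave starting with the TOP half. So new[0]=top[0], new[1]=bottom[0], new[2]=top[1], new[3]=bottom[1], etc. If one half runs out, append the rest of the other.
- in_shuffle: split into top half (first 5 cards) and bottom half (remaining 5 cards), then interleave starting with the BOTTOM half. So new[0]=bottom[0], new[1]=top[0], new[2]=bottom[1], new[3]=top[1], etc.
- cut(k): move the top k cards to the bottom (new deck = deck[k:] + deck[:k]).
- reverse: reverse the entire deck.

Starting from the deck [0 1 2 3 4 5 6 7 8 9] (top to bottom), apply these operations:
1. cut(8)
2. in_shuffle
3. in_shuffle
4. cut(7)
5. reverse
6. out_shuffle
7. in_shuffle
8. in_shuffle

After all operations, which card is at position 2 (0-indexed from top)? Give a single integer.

After op 1 (cut(8)): [8 9 0 1 2 3 4 5 6 7]
After op 2 (in_shuffle): [3 8 4 9 5 0 6 1 7 2]
After op 3 (in_shuffle): [0 3 6 8 1 4 7 9 2 5]
After op 4 (cut(7)): [9 2 5 0 3 6 8 1 4 7]
After op 5 (reverse): [7 4 1 8 6 3 0 5 2 9]
After op 6 (out_shuffle): [7 3 4 0 1 5 8 2 6 9]
After op 7 (in_shuffle): [5 7 8 3 2 4 6 0 9 1]
After op 8 (in_shuffle): [4 5 6 7 0 8 9 3 1 2]
Position 2: card 6.

Answer: 6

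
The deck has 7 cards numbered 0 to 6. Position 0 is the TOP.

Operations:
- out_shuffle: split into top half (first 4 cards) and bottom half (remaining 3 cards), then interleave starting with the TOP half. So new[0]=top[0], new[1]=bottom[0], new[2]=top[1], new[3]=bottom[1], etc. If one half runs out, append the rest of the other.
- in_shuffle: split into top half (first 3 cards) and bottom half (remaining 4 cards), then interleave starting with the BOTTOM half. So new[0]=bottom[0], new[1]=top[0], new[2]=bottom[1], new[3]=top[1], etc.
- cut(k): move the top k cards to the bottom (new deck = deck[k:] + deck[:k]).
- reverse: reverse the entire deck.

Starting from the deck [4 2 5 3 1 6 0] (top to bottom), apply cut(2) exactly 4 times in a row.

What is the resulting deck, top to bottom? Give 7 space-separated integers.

Answer: 2 5 3 1 6 0 4

Derivation:
After op 1 (cut(2)): [5 3 1 6 0 4 2]
After op 2 (cut(2)): [1 6 0 4 2 5 3]
After op 3 (cut(2)): [0 4 2 5 3 1 6]
After op 4 (cut(2)): [2 5 3 1 6 0 4]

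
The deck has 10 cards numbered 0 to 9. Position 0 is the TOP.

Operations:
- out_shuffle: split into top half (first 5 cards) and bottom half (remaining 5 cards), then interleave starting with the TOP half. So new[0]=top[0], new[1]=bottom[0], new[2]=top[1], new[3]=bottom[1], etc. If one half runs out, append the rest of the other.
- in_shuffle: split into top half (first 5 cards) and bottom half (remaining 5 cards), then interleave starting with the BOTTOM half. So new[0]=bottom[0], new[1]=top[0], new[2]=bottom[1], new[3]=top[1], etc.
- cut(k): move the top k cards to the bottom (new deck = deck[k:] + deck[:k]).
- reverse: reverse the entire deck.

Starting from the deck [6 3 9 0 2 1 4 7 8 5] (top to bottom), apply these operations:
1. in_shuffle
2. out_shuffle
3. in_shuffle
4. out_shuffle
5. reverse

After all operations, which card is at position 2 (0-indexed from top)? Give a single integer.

After op 1 (in_shuffle): [1 6 4 3 7 9 8 0 5 2]
After op 2 (out_shuffle): [1 9 6 8 4 0 3 5 7 2]
After op 3 (in_shuffle): [0 1 3 9 5 6 7 8 2 4]
After op 4 (out_shuffle): [0 6 1 7 3 8 9 2 5 4]
After op 5 (reverse): [4 5 2 9 8 3 7 1 6 0]
Position 2: card 2.

Answer: 2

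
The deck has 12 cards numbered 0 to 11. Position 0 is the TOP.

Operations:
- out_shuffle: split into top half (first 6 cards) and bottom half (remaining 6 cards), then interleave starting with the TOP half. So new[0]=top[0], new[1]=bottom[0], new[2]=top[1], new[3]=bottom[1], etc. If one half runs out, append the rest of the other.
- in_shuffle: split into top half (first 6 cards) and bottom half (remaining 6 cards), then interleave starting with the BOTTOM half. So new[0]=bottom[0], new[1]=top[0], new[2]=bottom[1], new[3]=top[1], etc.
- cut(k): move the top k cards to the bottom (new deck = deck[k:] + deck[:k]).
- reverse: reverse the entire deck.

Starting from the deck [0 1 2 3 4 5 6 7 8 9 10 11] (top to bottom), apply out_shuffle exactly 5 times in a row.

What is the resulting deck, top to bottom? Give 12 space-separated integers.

Answer: 0 10 9 8 7 6 5 4 3 2 1 11

Derivation:
After op 1 (out_shuffle): [0 6 1 7 2 8 3 9 4 10 5 11]
After op 2 (out_shuffle): [0 3 6 9 1 4 7 10 2 5 8 11]
After op 3 (out_shuffle): [0 7 3 10 6 2 9 5 1 8 4 11]
After op 4 (out_shuffle): [0 9 7 5 3 1 10 8 6 4 2 11]
After op 5 (out_shuffle): [0 10 9 8 7 6 5 4 3 2 1 11]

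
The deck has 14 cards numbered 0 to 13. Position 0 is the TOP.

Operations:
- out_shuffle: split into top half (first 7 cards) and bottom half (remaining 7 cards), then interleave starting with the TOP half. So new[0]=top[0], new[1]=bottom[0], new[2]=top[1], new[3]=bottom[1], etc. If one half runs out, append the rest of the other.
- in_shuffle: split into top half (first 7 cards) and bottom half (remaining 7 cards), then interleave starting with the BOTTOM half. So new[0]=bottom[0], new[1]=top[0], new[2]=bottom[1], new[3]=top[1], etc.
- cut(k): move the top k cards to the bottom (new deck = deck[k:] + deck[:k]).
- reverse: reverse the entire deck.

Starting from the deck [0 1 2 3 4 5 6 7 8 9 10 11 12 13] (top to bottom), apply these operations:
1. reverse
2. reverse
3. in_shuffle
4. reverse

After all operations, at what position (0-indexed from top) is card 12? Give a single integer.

After op 1 (reverse): [13 12 11 10 9 8 7 6 5 4 3 2 1 0]
After op 2 (reverse): [0 1 2 3 4 5 6 7 8 9 10 11 12 13]
After op 3 (in_shuffle): [7 0 8 1 9 2 10 3 11 4 12 5 13 6]
After op 4 (reverse): [6 13 5 12 4 11 3 10 2 9 1 8 0 7]
Card 12 is at position 3.

Answer: 3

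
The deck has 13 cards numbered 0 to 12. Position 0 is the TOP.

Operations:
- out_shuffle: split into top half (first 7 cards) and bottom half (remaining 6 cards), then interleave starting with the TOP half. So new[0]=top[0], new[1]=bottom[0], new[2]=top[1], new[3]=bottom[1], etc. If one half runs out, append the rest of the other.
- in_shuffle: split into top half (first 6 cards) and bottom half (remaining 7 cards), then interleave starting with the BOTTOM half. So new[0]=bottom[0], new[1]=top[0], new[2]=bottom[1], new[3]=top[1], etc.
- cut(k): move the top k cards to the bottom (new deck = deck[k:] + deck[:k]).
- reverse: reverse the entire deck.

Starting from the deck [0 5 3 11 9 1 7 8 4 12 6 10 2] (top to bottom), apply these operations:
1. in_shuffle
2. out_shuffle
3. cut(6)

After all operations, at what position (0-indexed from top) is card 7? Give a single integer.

After op 1 (in_shuffle): [7 0 8 5 4 3 12 11 6 9 10 1 2]
After op 2 (out_shuffle): [7 11 0 6 8 9 5 10 4 1 3 2 12]
After op 3 (cut(6)): [5 10 4 1 3 2 12 7 11 0 6 8 9]
Card 7 is at position 7.

Answer: 7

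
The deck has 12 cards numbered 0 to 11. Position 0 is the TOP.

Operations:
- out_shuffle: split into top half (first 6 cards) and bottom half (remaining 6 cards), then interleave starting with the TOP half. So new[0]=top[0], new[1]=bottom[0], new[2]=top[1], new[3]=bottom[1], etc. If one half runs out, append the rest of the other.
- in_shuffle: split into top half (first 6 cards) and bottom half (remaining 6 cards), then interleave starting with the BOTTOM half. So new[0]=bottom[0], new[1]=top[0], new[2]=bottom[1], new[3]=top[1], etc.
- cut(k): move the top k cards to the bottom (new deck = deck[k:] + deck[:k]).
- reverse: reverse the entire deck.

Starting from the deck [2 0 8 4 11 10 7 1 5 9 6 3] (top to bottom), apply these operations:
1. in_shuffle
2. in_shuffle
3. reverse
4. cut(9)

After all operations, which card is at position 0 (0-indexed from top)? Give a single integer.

Answer: 4

Derivation:
After op 1 (in_shuffle): [7 2 1 0 5 8 9 4 6 11 3 10]
After op 2 (in_shuffle): [9 7 4 2 6 1 11 0 3 5 10 8]
After op 3 (reverse): [8 10 5 3 0 11 1 6 2 4 7 9]
After op 4 (cut(9)): [4 7 9 8 10 5 3 0 11 1 6 2]
Position 0: card 4.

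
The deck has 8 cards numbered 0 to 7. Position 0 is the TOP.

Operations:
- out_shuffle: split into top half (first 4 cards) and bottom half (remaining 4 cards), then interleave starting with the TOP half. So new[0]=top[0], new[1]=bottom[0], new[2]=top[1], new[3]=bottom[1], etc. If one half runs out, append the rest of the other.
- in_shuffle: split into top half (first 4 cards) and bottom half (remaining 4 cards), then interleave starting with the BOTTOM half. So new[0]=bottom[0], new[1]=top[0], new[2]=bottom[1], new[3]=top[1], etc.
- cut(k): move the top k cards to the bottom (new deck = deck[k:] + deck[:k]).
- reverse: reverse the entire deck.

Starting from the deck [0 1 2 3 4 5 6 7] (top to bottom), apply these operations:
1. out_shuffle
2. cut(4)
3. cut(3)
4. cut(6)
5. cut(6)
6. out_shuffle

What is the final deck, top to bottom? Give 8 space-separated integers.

After op 1 (out_shuffle): [0 4 1 5 2 6 3 7]
After op 2 (cut(4)): [2 6 3 7 0 4 1 5]
After op 3 (cut(3)): [7 0 4 1 5 2 6 3]
After op 4 (cut(6)): [6 3 7 0 4 1 5 2]
After op 5 (cut(6)): [5 2 6 3 7 0 4 1]
After op 6 (out_shuffle): [5 7 2 0 6 4 3 1]

Answer: 5 7 2 0 6 4 3 1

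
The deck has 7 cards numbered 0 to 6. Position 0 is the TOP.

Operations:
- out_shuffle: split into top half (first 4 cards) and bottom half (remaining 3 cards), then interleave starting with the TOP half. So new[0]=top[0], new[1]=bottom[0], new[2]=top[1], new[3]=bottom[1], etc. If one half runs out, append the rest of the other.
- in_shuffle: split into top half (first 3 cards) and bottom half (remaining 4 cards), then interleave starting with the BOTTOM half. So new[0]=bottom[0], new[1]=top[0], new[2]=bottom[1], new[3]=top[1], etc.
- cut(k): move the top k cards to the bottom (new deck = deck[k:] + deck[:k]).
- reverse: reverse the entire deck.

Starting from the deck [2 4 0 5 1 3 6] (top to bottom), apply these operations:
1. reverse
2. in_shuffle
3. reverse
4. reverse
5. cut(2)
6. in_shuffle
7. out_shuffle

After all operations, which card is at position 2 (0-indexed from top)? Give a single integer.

Answer: 0

Derivation:
After op 1 (reverse): [6 3 1 5 0 4 2]
After op 2 (in_shuffle): [5 6 0 3 4 1 2]
After op 3 (reverse): [2 1 4 3 0 6 5]
After op 4 (reverse): [5 6 0 3 4 1 2]
After op 5 (cut(2)): [0 3 4 1 2 5 6]
After op 6 (in_shuffle): [1 0 2 3 5 4 6]
After op 7 (out_shuffle): [1 5 0 4 2 6 3]
Position 2: card 0.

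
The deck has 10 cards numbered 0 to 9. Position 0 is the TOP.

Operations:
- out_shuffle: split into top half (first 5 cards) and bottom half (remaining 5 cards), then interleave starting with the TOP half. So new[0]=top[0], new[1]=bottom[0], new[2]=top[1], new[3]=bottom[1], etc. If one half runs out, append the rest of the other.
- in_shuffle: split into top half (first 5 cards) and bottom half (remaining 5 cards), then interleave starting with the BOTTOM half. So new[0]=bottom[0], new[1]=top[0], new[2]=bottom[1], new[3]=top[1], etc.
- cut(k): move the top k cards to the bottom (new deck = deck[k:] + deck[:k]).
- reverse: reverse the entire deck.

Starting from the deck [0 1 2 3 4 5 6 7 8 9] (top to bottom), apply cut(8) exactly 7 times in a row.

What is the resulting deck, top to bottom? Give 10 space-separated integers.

After op 1 (cut(8)): [8 9 0 1 2 3 4 5 6 7]
After op 2 (cut(8)): [6 7 8 9 0 1 2 3 4 5]
After op 3 (cut(8)): [4 5 6 7 8 9 0 1 2 3]
After op 4 (cut(8)): [2 3 4 5 6 7 8 9 0 1]
After op 5 (cut(8)): [0 1 2 3 4 5 6 7 8 9]
After op 6 (cut(8)): [8 9 0 1 2 3 4 5 6 7]
After op 7 (cut(8)): [6 7 8 9 0 1 2 3 4 5]

Answer: 6 7 8 9 0 1 2 3 4 5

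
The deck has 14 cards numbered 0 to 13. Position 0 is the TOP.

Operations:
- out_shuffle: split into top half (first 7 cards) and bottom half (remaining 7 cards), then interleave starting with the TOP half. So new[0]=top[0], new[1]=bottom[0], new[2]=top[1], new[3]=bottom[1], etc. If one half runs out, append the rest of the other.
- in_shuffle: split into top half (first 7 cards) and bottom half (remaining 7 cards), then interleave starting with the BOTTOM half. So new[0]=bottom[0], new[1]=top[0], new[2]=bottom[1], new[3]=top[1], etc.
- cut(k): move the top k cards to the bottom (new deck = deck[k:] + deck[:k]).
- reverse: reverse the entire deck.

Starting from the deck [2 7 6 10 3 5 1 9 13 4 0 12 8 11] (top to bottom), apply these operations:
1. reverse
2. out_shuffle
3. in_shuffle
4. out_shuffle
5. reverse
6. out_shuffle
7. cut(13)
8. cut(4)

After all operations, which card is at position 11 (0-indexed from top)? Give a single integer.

Answer: 0

Derivation:
After op 1 (reverse): [11 8 12 0 4 13 9 1 5 3 10 6 7 2]
After op 2 (out_shuffle): [11 1 8 5 12 3 0 10 4 6 13 7 9 2]
After op 3 (in_shuffle): [10 11 4 1 6 8 13 5 7 12 9 3 2 0]
After op 4 (out_shuffle): [10 5 11 7 4 12 1 9 6 3 8 2 13 0]
After op 5 (reverse): [0 13 2 8 3 6 9 1 12 4 7 11 5 10]
After op 6 (out_shuffle): [0 1 13 12 2 4 8 7 3 11 6 5 9 10]
After op 7 (cut(13)): [10 0 1 13 12 2 4 8 7 3 11 6 5 9]
After op 8 (cut(4)): [12 2 4 8 7 3 11 6 5 9 10 0 1 13]
Position 11: card 0.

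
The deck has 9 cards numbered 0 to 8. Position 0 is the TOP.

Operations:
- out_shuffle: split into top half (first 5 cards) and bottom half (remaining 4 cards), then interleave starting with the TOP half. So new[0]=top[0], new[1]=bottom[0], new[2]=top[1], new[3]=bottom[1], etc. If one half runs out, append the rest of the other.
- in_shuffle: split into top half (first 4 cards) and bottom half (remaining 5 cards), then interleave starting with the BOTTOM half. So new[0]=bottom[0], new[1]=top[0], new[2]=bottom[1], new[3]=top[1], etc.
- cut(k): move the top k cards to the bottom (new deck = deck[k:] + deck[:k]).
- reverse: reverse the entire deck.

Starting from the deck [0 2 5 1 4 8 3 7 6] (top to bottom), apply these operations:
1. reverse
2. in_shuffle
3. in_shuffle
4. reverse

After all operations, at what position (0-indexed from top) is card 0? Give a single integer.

Answer: 0

Derivation:
After op 1 (reverse): [6 7 3 8 4 1 5 2 0]
After op 2 (in_shuffle): [4 6 1 7 5 3 2 8 0]
After op 3 (in_shuffle): [5 4 3 6 2 1 8 7 0]
After op 4 (reverse): [0 7 8 1 2 6 3 4 5]
Card 0 is at position 0.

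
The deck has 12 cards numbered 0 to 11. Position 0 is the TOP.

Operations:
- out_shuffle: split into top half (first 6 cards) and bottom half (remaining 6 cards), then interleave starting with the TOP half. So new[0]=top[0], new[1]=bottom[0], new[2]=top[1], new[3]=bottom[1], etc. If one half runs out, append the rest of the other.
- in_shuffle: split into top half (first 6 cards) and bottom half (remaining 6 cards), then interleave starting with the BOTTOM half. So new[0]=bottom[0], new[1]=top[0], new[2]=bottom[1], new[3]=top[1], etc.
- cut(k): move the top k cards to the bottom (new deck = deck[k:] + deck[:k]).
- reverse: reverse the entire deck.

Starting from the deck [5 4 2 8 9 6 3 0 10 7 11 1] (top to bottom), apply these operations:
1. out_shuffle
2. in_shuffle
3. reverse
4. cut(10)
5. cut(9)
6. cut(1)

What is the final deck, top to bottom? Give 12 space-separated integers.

Answer: 3 7 5 8 10 1 2 6 0 11 4 9

Derivation:
After op 1 (out_shuffle): [5 3 4 0 2 10 8 7 9 11 6 1]
After op 2 (in_shuffle): [8 5 7 3 9 4 11 0 6 2 1 10]
After op 3 (reverse): [10 1 2 6 0 11 4 9 3 7 5 8]
After op 4 (cut(10)): [5 8 10 1 2 6 0 11 4 9 3 7]
After op 5 (cut(9)): [9 3 7 5 8 10 1 2 6 0 11 4]
After op 6 (cut(1)): [3 7 5 8 10 1 2 6 0 11 4 9]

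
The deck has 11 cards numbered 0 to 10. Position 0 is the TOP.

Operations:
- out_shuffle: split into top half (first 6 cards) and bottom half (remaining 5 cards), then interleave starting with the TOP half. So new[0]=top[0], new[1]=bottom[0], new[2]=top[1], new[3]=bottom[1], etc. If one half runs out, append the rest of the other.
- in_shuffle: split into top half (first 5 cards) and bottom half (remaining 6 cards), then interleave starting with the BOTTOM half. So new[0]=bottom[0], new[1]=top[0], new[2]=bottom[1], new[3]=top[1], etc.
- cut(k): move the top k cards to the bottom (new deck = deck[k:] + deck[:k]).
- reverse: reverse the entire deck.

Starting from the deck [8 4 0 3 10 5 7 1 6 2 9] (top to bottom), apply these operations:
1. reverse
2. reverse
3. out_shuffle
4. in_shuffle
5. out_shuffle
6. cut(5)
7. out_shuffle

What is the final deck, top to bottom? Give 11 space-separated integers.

Answer: 9 6 7 10 0 8 2 1 5 3 4

Derivation:
After op 1 (reverse): [9 2 6 1 7 5 10 3 0 4 8]
After op 2 (reverse): [8 4 0 3 10 5 7 1 6 2 9]
After op 3 (out_shuffle): [8 7 4 1 0 6 3 2 10 9 5]
After op 4 (in_shuffle): [6 8 3 7 2 4 10 1 9 0 5]
After op 5 (out_shuffle): [6 10 8 1 3 9 7 0 2 5 4]
After op 6 (cut(5)): [9 7 0 2 5 4 6 10 8 1 3]
After op 7 (out_shuffle): [9 6 7 10 0 8 2 1 5 3 4]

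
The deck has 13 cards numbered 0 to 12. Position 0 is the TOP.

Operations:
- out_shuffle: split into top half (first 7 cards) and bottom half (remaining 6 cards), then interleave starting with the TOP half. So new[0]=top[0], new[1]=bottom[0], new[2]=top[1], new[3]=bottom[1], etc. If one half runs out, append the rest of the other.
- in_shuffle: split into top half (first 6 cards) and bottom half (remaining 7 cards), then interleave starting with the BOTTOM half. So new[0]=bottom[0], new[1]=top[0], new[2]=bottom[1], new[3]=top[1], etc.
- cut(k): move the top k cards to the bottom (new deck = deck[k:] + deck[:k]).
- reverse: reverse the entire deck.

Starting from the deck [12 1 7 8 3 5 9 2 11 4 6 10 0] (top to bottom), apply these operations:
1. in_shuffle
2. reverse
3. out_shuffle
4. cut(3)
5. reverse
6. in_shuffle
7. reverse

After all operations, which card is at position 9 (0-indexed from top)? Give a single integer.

Answer: 7

Derivation:
After op 1 (in_shuffle): [9 12 2 1 11 7 4 8 6 3 10 5 0]
After op 2 (reverse): [0 5 10 3 6 8 4 7 11 1 2 12 9]
After op 3 (out_shuffle): [0 7 5 11 10 1 3 2 6 12 8 9 4]
After op 4 (cut(3)): [11 10 1 3 2 6 12 8 9 4 0 7 5]
After op 5 (reverse): [5 7 0 4 9 8 12 6 2 3 1 10 11]
After op 6 (in_shuffle): [12 5 6 7 2 0 3 4 1 9 10 8 11]
After op 7 (reverse): [11 8 10 9 1 4 3 0 2 7 6 5 12]
Position 9: card 7.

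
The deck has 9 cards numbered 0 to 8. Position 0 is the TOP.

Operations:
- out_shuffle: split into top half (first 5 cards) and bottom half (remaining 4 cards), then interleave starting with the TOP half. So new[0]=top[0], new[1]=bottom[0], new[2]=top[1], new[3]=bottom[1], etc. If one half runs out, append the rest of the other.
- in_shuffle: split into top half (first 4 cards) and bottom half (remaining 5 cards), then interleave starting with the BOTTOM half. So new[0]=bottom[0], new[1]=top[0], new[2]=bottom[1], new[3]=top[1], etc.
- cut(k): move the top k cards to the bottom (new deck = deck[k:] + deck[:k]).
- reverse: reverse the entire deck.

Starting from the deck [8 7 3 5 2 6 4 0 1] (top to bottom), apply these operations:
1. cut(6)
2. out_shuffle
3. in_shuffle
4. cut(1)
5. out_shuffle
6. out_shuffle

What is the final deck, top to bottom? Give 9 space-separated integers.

After op 1 (cut(6)): [4 0 1 8 7 3 5 2 6]
After op 2 (out_shuffle): [4 3 0 5 1 2 8 6 7]
After op 3 (in_shuffle): [1 4 2 3 8 0 6 5 7]
After op 4 (cut(1)): [4 2 3 8 0 6 5 7 1]
After op 5 (out_shuffle): [4 6 2 5 3 7 8 1 0]
After op 6 (out_shuffle): [4 7 6 8 2 1 5 0 3]

Answer: 4 7 6 8 2 1 5 0 3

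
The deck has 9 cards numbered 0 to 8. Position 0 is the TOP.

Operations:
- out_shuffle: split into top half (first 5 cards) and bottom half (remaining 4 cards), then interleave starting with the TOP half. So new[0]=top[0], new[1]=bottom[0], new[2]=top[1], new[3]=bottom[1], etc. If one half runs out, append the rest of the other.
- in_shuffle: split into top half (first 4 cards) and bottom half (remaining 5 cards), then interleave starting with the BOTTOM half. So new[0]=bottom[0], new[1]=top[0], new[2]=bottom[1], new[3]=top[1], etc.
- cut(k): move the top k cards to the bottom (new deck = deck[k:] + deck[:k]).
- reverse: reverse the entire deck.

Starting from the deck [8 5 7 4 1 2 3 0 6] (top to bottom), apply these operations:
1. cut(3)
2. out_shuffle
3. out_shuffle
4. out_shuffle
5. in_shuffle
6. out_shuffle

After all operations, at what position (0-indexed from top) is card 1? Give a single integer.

After op 1 (cut(3)): [4 1 2 3 0 6 8 5 7]
After op 2 (out_shuffle): [4 6 1 8 2 5 3 7 0]
After op 3 (out_shuffle): [4 5 6 3 1 7 8 0 2]
After op 4 (out_shuffle): [4 7 5 8 6 0 3 2 1]
After op 5 (in_shuffle): [6 4 0 7 3 5 2 8 1]
After op 6 (out_shuffle): [6 5 4 2 0 8 7 1 3]
Card 1 is at position 7.

Answer: 7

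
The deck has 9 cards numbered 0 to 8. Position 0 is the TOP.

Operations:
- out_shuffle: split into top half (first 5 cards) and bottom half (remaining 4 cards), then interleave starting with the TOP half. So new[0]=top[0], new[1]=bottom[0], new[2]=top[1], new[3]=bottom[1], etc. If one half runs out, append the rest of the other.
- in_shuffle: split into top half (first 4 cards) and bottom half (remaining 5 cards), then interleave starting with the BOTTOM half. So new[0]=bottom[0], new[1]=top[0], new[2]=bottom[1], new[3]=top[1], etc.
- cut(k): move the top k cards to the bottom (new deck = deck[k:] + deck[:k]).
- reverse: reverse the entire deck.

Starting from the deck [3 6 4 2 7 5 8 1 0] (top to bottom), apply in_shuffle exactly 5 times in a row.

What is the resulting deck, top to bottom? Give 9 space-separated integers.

Answer: 6 2 5 1 3 4 7 8 0

Derivation:
After op 1 (in_shuffle): [7 3 5 6 8 4 1 2 0]
After op 2 (in_shuffle): [8 7 4 3 1 5 2 6 0]
After op 3 (in_shuffle): [1 8 5 7 2 4 6 3 0]
After op 4 (in_shuffle): [2 1 4 8 6 5 3 7 0]
After op 5 (in_shuffle): [6 2 5 1 3 4 7 8 0]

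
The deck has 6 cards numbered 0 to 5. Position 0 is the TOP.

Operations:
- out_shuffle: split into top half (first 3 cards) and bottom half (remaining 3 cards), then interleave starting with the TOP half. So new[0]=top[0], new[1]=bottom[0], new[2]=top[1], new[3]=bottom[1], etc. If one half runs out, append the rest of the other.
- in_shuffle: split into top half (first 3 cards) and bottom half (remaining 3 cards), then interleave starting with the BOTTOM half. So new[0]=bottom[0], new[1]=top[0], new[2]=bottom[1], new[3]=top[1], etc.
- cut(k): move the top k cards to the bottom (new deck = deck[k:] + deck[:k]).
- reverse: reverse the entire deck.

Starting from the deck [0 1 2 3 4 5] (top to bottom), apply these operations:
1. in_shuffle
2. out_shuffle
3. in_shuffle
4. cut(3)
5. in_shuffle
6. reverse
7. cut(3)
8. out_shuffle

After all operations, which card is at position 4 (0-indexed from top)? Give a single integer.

After op 1 (in_shuffle): [3 0 4 1 5 2]
After op 2 (out_shuffle): [3 1 0 5 4 2]
After op 3 (in_shuffle): [5 3 4 1 2 0]
After op 4 (cut(3)): [1 2 0 5 3 4]
After op 5 (in_shuffle): [5 1 3 2 4 0]
After op 6 (reverse): [0 4 2 3 1 5]
After op 7 (cut(3)): [3 1 5 0 4 2]
After op 8 (out_shuffle): [3 0 1 4 5 2]
Position 4: card 5.

Answer: 5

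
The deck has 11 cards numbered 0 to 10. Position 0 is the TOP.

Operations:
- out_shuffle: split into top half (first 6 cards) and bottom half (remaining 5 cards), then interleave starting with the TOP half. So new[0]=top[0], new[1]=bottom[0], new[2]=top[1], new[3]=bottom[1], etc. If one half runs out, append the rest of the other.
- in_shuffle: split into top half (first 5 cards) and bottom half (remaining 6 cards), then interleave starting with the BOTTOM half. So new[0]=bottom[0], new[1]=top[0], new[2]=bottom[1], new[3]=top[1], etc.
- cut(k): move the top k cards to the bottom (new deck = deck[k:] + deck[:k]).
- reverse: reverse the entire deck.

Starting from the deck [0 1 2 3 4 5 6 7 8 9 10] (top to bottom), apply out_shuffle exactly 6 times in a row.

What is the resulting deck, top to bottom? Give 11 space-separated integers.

Answer: 0 5 10 4 9 3 8 2 7 1 6

Derivation:
After op 1 (out_shuffle): [0 6 1 7 2 8 3 9 4 10 5]
After op 2 (out_shuffle): [0 3 6 9 1 4 7 10 2 5 8]
After op 3 (out_shuffle): [0 7 3 10 6 2 9 5 1 8 4]
After op 4 (out_shuffle): [0 9 7 5 3 1 10 8 6 4 2]
After op 5 (out_shuffle): [0 10 9 8 7 6 5 4 3 2 1]
After op 6 (out_shuffle): [0 5 10 4 9 3 8 2 7 1 6]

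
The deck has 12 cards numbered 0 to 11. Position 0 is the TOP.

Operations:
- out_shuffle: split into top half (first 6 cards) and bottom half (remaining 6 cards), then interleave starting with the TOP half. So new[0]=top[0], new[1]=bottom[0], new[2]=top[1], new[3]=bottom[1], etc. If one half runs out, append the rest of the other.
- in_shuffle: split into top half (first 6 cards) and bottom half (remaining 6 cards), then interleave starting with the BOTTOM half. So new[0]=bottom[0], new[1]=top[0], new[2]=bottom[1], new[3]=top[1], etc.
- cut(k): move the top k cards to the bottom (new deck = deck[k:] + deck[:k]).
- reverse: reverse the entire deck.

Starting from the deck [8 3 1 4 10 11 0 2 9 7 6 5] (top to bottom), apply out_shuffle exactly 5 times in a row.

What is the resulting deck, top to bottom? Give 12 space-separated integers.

After op 1 (out_shuffle): [8 0 3 2 1 9 4 7 10 6 11 5]
After op 2 (out_shuffle): [8 4 0 7 3 10 2 6 1 11 9 5]
After op 3 (out_shuffle): [8 2 4 6 0 1 7 11 3 9 10 5]
After op 4 (out_shuffle): [8 7 2 11 4 3 6 9 0 10 1 5]
After op 5 (out_shuffle): [8 6 7 9 2 0 11 10 4 1 3 5]

Answer: 8 6 7 9 2 0 11 10 4 1 3 5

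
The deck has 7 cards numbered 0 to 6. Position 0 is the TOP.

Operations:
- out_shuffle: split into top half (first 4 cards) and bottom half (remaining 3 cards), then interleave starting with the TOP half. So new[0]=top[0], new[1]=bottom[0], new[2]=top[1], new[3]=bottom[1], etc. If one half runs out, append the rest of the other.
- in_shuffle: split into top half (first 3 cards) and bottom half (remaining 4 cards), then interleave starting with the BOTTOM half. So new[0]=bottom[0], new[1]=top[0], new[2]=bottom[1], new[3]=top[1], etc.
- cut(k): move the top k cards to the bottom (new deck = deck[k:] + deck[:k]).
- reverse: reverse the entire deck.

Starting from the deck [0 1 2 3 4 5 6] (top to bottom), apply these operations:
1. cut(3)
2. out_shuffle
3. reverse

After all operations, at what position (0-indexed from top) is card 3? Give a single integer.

Answer: 6

Derivation:
After op 1 (cut(3)): [3 4 5 6 0 1 2]
After op 2 (out_shuffle): [3 0 4 1 5 2 6]
After op 3 (reverse): [6 2 5 1 4 0 3]
Card 3 is at position 6.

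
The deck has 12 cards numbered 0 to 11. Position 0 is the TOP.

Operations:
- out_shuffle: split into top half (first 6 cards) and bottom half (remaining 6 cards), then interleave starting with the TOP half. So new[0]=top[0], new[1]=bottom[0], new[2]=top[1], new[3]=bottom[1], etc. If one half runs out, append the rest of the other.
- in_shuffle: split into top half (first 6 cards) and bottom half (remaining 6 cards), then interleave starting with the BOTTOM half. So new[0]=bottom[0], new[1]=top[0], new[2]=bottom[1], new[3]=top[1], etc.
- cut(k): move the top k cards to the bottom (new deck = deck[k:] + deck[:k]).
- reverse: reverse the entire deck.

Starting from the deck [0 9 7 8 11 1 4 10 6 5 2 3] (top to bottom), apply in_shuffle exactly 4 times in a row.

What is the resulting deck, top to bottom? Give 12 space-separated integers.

After op 1 (in_shuffle): [4 0 10 9 6 7 5 8 2 11 3 1]
After op 2 (in_shuffle): [5 4 8 0 2 10 11 9 3 6 1 7]
After op 3 (in_shuffle): [11 5 9 4 3 8 6 0 1 2 7 10]
After op 4 (in_shuffle): [6 11 0 5 1 9 2 4 7 3 10 8]

Answer: 6 11 0 5 1 9 2 4 7 3 10 8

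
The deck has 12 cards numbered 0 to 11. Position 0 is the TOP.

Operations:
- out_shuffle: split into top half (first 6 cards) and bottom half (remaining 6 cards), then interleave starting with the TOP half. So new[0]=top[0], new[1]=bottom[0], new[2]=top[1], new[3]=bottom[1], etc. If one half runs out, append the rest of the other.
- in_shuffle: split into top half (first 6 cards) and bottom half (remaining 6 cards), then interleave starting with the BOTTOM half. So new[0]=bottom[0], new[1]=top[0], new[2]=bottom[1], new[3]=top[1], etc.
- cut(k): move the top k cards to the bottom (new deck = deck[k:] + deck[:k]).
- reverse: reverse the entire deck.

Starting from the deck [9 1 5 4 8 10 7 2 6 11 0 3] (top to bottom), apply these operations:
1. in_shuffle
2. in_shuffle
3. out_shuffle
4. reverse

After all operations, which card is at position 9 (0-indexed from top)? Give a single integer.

Answer: 7

Derivation:
After op 1 (in_shuffle): [7 9 2 1 6 5 11 4 0 8 3 10]
After op 2 (in_shuffle): [11 7 4 9 0 2 8 1 3 6 10 5]
After op 3 (out_shuffle): [11 8 7 1 4 3 9 6 0 10 2 5]
After op 4 (reverse): [5 2 10 0 6 9 3 4 1 7 8 11]
Position 9: card 7.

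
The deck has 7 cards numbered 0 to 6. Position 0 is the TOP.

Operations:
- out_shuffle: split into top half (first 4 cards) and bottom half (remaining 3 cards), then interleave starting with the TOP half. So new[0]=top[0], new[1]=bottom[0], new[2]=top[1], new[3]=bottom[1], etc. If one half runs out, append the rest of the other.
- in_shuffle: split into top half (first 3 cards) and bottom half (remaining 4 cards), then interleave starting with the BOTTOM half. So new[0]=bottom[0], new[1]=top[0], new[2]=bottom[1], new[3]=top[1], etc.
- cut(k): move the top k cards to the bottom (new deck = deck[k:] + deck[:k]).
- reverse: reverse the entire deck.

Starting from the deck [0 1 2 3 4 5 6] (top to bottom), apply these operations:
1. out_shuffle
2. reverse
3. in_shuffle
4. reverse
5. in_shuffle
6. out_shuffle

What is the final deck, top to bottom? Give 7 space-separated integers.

After op 1 (out_shuffle): [0 4 1 5 2 6 3]
After op 2 (reverse): [3 6 2 5 1 4 0]
After op 3 (in_shuffle): [5 3 1 6 4 2 0]
After op 4 (reverse): [0 2 4 6 1 3 5]
After op 5 (in_shuffle): [6 0 1 2 3 4 5]
After op 6 (out_shuffle): [6 3 0 4 1 5 2]

Answer: 6 3 0 4 1 5 2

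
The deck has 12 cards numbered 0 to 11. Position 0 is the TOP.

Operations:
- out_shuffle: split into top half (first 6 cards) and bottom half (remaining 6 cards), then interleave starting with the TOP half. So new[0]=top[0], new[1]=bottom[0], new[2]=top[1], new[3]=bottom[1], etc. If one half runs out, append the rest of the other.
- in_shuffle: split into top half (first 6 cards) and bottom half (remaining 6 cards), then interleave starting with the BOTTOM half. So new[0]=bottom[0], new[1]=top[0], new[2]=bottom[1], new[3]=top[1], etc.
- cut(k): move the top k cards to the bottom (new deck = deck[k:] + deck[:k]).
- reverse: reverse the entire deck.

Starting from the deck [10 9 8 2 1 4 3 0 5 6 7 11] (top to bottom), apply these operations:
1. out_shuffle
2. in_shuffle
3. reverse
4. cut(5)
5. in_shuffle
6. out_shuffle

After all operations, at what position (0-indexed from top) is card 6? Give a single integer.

Answer: 7

Derivation:
After op 1 (out_shuffle): [10 3 9 0 8 5 2 6 1 7 4 11]
After op 2 (in_shuffle): [2 10 6 3 1 9 7 0 4 8 11 5]
After op 3 (reverse): [5 11 8 4 0 7 9 1 3 6 10 2]
After op 4 (cut(5)): [7 9 1 3 6 10 2 5 11 8 4 0]
After op 5 (in_shuffle): [2 7 5 9 11 1 8 3 4 6 0 10]
After op 6 (out_shuffle): [2 8 7 3 5 4 9 6 11 0 1 10]
Card 6 is at position 7.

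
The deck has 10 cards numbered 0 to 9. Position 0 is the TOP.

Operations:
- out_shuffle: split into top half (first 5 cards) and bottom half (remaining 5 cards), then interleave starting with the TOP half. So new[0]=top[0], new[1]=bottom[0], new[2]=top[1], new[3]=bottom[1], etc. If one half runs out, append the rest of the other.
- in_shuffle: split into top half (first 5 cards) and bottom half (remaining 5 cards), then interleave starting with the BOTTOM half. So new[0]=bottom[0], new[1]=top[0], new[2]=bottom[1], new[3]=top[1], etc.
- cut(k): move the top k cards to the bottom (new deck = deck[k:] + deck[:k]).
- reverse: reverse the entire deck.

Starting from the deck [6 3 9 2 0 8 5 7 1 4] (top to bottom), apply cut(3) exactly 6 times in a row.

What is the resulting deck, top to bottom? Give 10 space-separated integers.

Answer: 1 4 6 3 9 2 0 8 5 7

Derivation:
After op 1 (cut(3)): [2 0 8 5 7 1 4 6 3 9]
After op 2 (cut(3)): [5 7 1 4 6 3 9 2 0 8]
After op 3 (cut(3)): [4 6 3 9 2 0 8 5 7 1]
After op 4 (cut(3)): [9 2 0 8 5 7 1 4 6 3]
After op 5 (cut(3)): [8 5 7 1 4 6 3 9 2 0]
After op 6 (cut(3)): [1 4 6 3 9 2 0 8 5 7]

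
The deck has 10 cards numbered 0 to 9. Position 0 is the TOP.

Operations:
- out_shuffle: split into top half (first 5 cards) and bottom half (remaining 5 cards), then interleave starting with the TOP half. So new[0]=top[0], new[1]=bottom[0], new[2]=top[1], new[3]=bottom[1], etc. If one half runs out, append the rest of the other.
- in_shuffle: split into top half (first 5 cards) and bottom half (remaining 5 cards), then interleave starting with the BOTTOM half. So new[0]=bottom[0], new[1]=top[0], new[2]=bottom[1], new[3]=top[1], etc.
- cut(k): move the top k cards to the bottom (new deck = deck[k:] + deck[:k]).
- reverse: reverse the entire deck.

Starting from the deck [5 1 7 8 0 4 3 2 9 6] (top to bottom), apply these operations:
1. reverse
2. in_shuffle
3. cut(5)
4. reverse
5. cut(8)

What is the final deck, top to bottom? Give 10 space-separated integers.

Answer: 1 2 7 9 8 6 0 4 5 3

Derivation:
After op 1 (reverse): [6 9 2 3 4 0 8 7 1 5]
After op 2 (in_shuffle): [0 6 8 9 7 2 1 3 5 4]
After op 3 (cut(5)): [2 1 3 5 4 0 6 8 9 7]
After op 4 (reverse): [7 9 8 6 0 4 5 3 1 2]
After op 5 (cut(8)): [1 2 7 9 8 6 0 4 5 3]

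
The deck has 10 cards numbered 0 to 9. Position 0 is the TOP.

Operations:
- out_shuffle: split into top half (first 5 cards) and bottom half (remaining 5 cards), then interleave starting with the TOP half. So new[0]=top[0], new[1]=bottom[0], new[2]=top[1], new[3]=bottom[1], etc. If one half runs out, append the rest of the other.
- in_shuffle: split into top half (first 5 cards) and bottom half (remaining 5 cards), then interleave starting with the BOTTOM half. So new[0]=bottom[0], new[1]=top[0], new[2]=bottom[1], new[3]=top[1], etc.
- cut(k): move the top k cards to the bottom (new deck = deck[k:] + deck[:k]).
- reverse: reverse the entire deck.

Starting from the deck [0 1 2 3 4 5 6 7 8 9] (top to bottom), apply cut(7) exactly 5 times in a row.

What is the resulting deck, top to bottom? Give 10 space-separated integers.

After op 1 (cut(7)): [7 8 9 0 1 2 3 4 5 6]
After op 2 (cut(7)): [4 5 6 7 8 9 0 1 2 3]
After op 3 (cut(7)): [1 2 3 4 5 6 7 8 9 0]
After op 4 (cut(7)): [8 9 0 1 2 3 4 5 6 7]
After op 5 (cut(7)): [5 6 7 8 9 0 1 2 3 4]

Answer: 5 6 7 8 9 0 1 2 3 4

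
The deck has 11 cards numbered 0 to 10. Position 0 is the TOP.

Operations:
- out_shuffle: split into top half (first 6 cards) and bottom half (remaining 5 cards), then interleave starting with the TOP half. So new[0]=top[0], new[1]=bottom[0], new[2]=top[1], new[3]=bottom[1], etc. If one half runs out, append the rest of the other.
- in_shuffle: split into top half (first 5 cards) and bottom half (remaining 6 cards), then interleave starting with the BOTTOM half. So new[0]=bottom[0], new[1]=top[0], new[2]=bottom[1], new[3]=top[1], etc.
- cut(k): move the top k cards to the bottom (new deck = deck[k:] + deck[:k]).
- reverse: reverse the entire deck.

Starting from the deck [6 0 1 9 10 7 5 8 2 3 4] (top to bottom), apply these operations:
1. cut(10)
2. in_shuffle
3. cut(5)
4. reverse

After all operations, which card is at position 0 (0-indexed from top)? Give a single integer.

After op 1 (cut(10)): [4 6 0 1 9 10 7 5 8 2 3]
After op 2 (in_shuffle): [10 4 7 6 5 0 8 1 2 9 3]
After op 3 (cut(5)): [0 8 1 2 9 3 10 4 7 6 5]
After op 4 (reverse): [5 6 7 4 10 3 9 2 1 8 0]
Position 0: card 5.

Answer: 5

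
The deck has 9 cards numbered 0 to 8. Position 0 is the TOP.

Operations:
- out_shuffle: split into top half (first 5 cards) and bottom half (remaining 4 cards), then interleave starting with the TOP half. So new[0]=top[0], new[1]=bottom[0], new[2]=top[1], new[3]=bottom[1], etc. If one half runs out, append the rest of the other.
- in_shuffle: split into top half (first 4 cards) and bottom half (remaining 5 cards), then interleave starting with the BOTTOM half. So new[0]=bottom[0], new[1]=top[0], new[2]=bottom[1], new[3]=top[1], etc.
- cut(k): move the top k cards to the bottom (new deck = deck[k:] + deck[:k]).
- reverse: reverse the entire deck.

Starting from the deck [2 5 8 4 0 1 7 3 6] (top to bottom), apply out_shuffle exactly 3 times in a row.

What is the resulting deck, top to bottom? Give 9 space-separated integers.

After op 1 (out_shuffle): [2 1 5 7 8 3 4 6 0]
After op 2 (out_shuffle): [2 3 1 4 5 6 7 0 8]
After op 3 (out_shuffle): [2 6 3 7 1 0 4 8 5]

Answer: 2 6 3 7 1 0 4 8 5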